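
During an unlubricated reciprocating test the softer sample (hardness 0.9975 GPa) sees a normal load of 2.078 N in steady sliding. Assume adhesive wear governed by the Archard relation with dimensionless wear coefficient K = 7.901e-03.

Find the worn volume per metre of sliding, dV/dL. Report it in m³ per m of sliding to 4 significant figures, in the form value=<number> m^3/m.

Intermediate values are printed rounded, and all arithmetic keeps full precision, and a single final rounding to 4 significant digits.
Hardness H = 0.9975 GPa = 9.975e+08 Pa.
Restated in SI base units: W = 2.078 N, H = 9.975e+08 Pa, K = 7.901e-03.
Rate of wear dV/dL = K·W/H, so: 7.901e-03 · 2.078 / 9.975e+08 = 1.646e-11 m³/m.

value=1.646e-11 m^3/m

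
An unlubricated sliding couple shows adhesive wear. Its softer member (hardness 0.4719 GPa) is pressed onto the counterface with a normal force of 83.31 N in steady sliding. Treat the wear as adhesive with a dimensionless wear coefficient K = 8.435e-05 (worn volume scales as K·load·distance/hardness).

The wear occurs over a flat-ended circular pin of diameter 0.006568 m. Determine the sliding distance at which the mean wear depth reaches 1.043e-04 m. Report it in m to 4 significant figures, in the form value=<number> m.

Intermediate values appear rounded, and every step carries full precision. Rounded once at the end: 4 significant digits.
Convert: Hardness H = 0.4719 GPa = 4.719e+08 Pa.
Convert: Contact area A = π·d²/4 = π·(0.006568 m)²/4 = 3.388e-05 m².
SI base units throughout: W = 83.31 N, H = 4.719e+08 Pa, K = 8.435e-05.
Allowed volume V_lim = h_lim·A = 1.043e-04 · 3.388e-05 = 3.534e-09 m³.
Sliding life L = V_lim·H/(K·W) = 3.534e-09 · 4.719e+08 / (8.435e-05 · 83.31) = 237.3 m.

value=237.3 m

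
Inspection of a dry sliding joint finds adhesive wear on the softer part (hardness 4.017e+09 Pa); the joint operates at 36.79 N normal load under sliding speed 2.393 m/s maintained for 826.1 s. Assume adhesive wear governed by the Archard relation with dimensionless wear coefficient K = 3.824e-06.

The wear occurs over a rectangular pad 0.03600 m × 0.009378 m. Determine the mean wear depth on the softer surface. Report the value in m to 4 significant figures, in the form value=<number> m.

The algebra carries full precision. Intermediate values are displayed rounded — a single final rounding to 4 significant digits.
Convert: Path length L = v·t = 2.393 m/s × 826.1 s = 1977 m.
Convert: Contact area A = 0.03600 m × 0.009378 m = 3.376e-04 m².
SI base units throughout: W = 36.79 N, H = 4.017e+09 Pa, K = 3.824e-06.
Volume removed: V = K·W·L/H = 3.824e-06 · 36.79 · 1977 / 4.017e+09 = 6.923e-11 m³.
Wear depth h = V/A = 6.923e-11 / 3.376e-04 = 2.051e-07 m.

value=2.051e-07 m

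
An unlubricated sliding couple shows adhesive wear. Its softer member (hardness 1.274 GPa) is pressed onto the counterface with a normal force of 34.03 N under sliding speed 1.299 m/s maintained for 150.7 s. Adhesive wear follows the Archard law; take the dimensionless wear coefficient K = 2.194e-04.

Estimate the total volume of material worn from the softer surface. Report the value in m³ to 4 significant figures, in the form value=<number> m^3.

value=1.147e-09 m^3

All arithmetic holds full precision; displayed values are rounded. Rounded once at the end to four significant digits.
Distance L = v·t = 1.299 m/s × 150.7 s = 195.8 m.
Hardness H = 1.274 GPa = 1.274e+09 Pa.
Restated in SI base units: W = 34.03 N, H = 1.274e+09 Pa, K = 2.194e-04.
Archard volume V = K·W·L/H = 2.194e-04 · 34.03 · 195.8 / 1.274e+09 = 1.147e-09 m³.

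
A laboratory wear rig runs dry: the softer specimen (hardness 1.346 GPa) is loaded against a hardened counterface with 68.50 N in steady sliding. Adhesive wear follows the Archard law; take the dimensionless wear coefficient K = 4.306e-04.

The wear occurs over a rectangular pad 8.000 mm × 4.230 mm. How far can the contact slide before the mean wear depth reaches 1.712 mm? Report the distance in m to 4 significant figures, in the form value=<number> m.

Each operation runs at exact precision, and quoted intermediates are rounded; a lone final rounding to four significant figures.
Convert: Hardness H = 1.346 GPa = 1.346e+09 Pa.
Convert: Pad sides 8.000 mm × 4.230 mm = 0.008000 m × 0.004230 m. Contact area A = 0.008000 m × 0.004230 m = 3.384e-05 m².
Convert: Depth limit h_lim = 1.712 mm = 0.001712 m.
Collected in SI base units: W = 68.50 N, H = 1.346e+09 Pa, K = 4.306e-04.
Limit volume V_lim = h_lim·A = 0.001712 · 3.384e-05 = 5.793e-08 m³.
So the life L = V_lim·H/(K·W) = 5.793e-08 · 1.346e+09 / (4.306e-04 · 68.50) = 2644 m.

value=2644 m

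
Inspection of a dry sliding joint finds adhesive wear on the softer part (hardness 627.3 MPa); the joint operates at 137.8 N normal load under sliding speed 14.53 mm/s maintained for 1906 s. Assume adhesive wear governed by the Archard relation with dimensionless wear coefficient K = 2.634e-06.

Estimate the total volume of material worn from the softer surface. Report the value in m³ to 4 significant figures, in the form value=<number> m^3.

value=1.602e-11 m^3

Intermediates are printed rounded, and each operation maintains full float precision; a single final rounding to 4 significant figures.
Sliding speed v = 14.53 mm/s = 0.01453 m/s. Sliding distance L = v·t = 0.01453 m/s × 1906 s = 27.69 m.
Hardness H = 627.3 MPa = 6.273e+08 Pa.
In SI base units: W = 137.8 N, H = 6.273e+08 Pa, K = 2.634e-06.
Wear volume V = K·W·L/H = 2.634e-06 · 137.8 · 27.69 / 6.273e+08 = 1.602e-11 m³.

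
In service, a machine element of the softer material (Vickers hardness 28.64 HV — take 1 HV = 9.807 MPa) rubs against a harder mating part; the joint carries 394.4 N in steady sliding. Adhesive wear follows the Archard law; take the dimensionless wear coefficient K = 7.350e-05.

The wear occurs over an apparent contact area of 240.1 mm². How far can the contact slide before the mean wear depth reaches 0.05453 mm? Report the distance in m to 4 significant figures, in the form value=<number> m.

The intermediates are shown rounded; every step runs at exact precision. Rounded just once, at four significant figures.
Convert: Hardness H = 28.64 HV × 9.807 MPa/HV = 280.9 MPa = 2.809e+08 Pa.
Convert: Contact area A = 240.1 mm² = 2.401e-04 m².
Convert: Depth limit h_lim = 0.05453 mm = 5.453e-05 m.
Restated in SI base units: W = 394.4 N, H = 2.809e+08 Pa, K = 7.350e-05.
At the depth limit, V_lim = h_lim·A = 5.453e-05 · 2.401e-04 = 1.309e-08 m³.
So the life L = V_lim·H/(K·W) = 1.309e-08 · 2.809e+08 / (7.350e-05 · 394.4) = 126.9 m.

value=126.9 m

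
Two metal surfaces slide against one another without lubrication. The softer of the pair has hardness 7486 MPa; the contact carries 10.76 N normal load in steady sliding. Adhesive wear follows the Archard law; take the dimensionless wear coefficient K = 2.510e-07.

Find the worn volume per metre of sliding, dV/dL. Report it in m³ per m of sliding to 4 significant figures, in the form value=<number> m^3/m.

value=3.608e-16 m^3/m

The algebra runs at full float precision, and intermediates are shown rounded; a single final rounding to four significant digits.
Convert: Hardness H = 7486 MPa = 7.486e+09 Pa.
SI base units throughout: W = 10.76 N, H = 7.486e+09 Pa, K = 2.510e-07.
Volumetric rate dV/dL = K·W/H (independent of L): 2.510e-07 · 10.76 / 7.486e+09 = 3.608e-16 m³/m.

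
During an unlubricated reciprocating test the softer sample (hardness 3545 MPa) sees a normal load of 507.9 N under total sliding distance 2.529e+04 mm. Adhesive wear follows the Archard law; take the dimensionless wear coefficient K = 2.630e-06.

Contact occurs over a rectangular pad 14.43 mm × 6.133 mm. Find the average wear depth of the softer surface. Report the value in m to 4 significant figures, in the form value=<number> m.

Every step holds exact precision — intermediate values are printed rounded; rounded just once, at four significant figures.
Distance covered L = 2.529e+04 mm = 25.29 m.
Hardness H = 3545 MPa = 3.545e+09 Pa.
Pad sides 14.43 mm × 6.133 mm = 0.01443 m × 0.006133 m. Contact area A = 0.01443 m × 0.006133 m = 8.850e-05 m².
As SI base values: W = 507.9 N, H = 3.545e+09 Pa, K = 2.630e-06.
Archard relation: V = K·W·L/H = 2.630e-06 · 507.9 · 25.29 / 3.545e+09 = 9.529e-12 m³.
Wear depth h = V/A = 9.529e-12 / 8.850e-05 = 1.077e-07 m.

value=1.077e-07 m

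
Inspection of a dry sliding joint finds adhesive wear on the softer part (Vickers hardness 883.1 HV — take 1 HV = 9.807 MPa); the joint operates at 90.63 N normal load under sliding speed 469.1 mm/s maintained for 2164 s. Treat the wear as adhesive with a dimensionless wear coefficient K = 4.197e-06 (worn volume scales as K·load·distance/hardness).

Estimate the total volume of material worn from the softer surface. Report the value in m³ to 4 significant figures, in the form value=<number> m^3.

value=4.458e-11 m^3

The algebra maintains full float precision, and the intermediates are printed rounded; rounded just once to 4 significant figures.
Sliding speed v = 469.1 mm/s = 0.4691 m/s. Path length L = v·t = 0.4691 m/s × 2164 s = 1015 m.
Hardness H = 883.1 HV × 9.807 MPa/HV = 8661 MPa = 8.661e+09 Pa.
Working in SI base units: W = 90.63 N, H = 8.661e+09 Pa, K = 4.197e-06.
The Archard volume V = K·W·L/H = 4.197e-06 · 90.63 · 1015 / 8.661e+09 = 4.458e-11 m³.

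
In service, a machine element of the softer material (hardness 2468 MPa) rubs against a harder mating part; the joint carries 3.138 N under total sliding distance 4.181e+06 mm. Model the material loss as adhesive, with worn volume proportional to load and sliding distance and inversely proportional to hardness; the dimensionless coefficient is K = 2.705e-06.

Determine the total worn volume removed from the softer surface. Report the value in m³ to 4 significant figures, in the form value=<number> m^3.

value=1.438e-11 m^3

The intermediates are shown rounded. Every step runs at full float precision. Rounded once at the end: four significant digits.
Convert: Distance L = 4.181e+06 mm = 4181 m.
Convert: Hardness H = 2468 MPa = 2.468e+09 Pa.
In SI base units, W = 3.138 N, H = 2.468e+09 Pa, K = 2.705e-06.
By Archard's law, V = K·W·L/H = 2.705e-06 · 3.138 · 4181 / 2.468e+09 = 1.438e-11 m³.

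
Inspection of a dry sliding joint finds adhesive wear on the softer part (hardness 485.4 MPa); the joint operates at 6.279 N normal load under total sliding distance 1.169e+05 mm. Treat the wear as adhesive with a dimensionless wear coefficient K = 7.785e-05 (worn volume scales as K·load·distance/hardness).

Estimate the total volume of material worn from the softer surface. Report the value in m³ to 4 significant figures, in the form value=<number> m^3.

value=1.177e-10 m^3

The algebra keeps full float precision; shown intermediates are rounded — rounded just once: 4 significant figures.
Path length L = 1.169e+05 mm = 116.9 m.
Hardness H = 485.4 MPa = 4.854e+08 Pa.
In SI base units: W = 6.279 N, H = 4.854e+08 Pa, K = 7.785e-05.
Wear volume V = K·W·L/H = 7.785e-05 · 6.279 · 116.9 / 4.854e+08 = 1.177e-10 m³.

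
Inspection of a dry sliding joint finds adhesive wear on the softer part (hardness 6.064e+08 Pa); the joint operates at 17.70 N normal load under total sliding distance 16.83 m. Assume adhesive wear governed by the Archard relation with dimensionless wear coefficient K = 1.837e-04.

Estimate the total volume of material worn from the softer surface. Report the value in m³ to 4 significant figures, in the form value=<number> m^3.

Shown intermediates are rounded, and all working math holds full float precision, and a lone final rounding to 4 significant digits.
Collected in SI base units: W = 17.70 N, H = 6.064e+08 Pa, K = 1.837e-04.
Volume removed: V = K·W·L/H = 1.837e-04 · 17.70 · 16.83 / 6.064e+08 = 9.024e-11 m³.

value=9.024e-11 m^3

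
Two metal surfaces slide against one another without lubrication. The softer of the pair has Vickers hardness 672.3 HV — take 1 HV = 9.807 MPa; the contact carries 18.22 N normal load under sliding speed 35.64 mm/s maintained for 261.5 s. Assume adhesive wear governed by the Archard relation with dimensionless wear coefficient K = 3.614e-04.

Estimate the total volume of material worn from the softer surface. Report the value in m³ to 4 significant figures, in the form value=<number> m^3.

value=9.308e-12 m^3

All arithmetic holds exact precision. Quoted intermediates are rounded. Rounded once at the end, at 4 significant figures.
Convert: Sliding speed v = 35.64 mm/s = 0.03564 m/s. Distance L = v·t = 0.03564 m/s × 261.5 s = 9.320 m.
Convert: Hardness H = 672.3 HV × 9.807 MPa/HV = 6593 MPa = 6.593e+09 Pa.
Restated in SI base units: W = 18.22 N, H = 6.593e+09 Pa, K = 3.614e-04.
Apply Archard: V = K·W·L/H = 3.614e-04 · 18.22 · 9.320 / 6.593e+09 = 9.308e-12 m³.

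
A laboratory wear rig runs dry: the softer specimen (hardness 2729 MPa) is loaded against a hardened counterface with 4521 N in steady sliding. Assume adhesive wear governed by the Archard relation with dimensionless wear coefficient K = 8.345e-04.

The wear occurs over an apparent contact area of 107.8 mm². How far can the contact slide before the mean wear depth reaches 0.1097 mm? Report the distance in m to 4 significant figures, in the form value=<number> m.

value=8.554 m

Intermediate values are shown rounded. The algebra keeps exact precision. Rounded just once, at 4 significant digits.
Convert: Hardness H = 2729 MPa = 2.729e+09 Pa.
Convert: Contact area A = 107.8 mm² = 1.078e-04 m².
Convert: Depth limit h_lim = 0.1097 mm = 1.097e-04 m.
Expressed in SI base units: W = 4521 N, H = 2.729e+09 Pa, K = 8.345e-04.
Allowed volume V_lim = h_lim·A = 1.097e-04 · 1.078e-04 = 1.183e-08 m³.
Sliding life L = V_lim·H/(K·W) = 1.183e-08 · 2.729e+09 / (8.345e-04 · 4521) = 8.554 m.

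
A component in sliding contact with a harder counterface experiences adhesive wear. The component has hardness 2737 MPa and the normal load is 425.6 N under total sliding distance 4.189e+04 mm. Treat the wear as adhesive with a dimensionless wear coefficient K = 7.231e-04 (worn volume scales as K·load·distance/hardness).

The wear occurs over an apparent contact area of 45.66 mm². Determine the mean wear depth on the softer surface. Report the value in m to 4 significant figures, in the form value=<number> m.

The intermediates are shown rounded, and all working math runs at full precision — one last rounding to 4 significant figures.
Distance L = 4.189e+04 mm = 41.89 m.
Hardness H = 2737 MPa = 2.737e+09 Pa.
Contact area A = 45.66 mm² = 4.566e-05 m².
In SI base units: W = 425.6 N, H = 2.737e+09 Pa, K = 7.231e-04.
Archard volume V = K·W·L/H = 7.231e-04 · 425.6 · 41.89 / 2.737e+09 = 4.710e-09 m³.
Depth h = V/A = 4.710e-09 / 4.566e-05 = 1.032e-04 m.

value=1.032e-04 m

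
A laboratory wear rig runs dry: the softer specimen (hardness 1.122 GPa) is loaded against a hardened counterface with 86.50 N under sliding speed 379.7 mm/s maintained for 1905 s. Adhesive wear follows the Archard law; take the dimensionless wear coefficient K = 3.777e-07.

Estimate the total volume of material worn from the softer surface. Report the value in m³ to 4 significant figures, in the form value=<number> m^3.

The intermediates are displayed rounded. All working math holds full float precision, and a lone final rounding, at 4 significant digits.
Convert: Sliding speed v = 379.7 mm/s = 0.3797 m/s. Distance covered L = v·t = 0.3797 m/s × 1905 s = 723.3 m.
Convert: Hardness H = 1.122 GPa = 1.122e+09 Pa.
SI base units throughout: W = 86.50 N, H = 1.122e+09 Pa, K = 3.777e-07.
Volume removed: V = K·W·L/H = 3.777e-07 · 86.50 · 723.3 / 1.122e+09 = 2.106e-11 m³.

value=2.106e-11 m^3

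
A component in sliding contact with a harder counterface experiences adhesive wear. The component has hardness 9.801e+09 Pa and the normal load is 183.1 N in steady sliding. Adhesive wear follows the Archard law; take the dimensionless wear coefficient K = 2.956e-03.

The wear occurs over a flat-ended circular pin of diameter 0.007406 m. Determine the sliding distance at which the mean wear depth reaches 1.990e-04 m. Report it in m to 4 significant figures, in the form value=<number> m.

value=155.2 m

Intermediates are printed rounded, and the computation holds full float precision, and a lone final rounding, at 4 significant digits.
Contact area A = π·d²/4 = π·(0.007406 m)²/4 = 4.308e-05 m².
SI base units throughout: W = 183.1 N, H = 9.801e+09 Pa, K = 2.956e-03.
Permissible volume V_lim = h_lim·A = 1.990e-04 · 4.308e-05 = 8.573e-09 m³.
Inverting, life L = V_lim·H/(K·W) = 8.573e-09 · 9.801e+09 / (2.956e-03 · 183.1) = 155.2 m.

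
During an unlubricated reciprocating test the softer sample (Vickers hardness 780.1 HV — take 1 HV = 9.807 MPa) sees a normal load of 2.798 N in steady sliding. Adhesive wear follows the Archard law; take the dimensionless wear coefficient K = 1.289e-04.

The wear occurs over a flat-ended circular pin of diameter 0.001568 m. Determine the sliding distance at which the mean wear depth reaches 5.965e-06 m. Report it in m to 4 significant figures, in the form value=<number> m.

value=244.3 m

All working math holds exact precision, and the intermediates are printed rounded, and a lone final rounding: four significant digits.
Hardness H = 780.1 HV × 9.807 MPa/HV = 7650 MPa = 7.650e+09 Pa.
Contact area A = π·d²/4 = π·(0.001568 m)²/4 = 1.931e-06 m².
Expressed in SI base units: W = 2.798 N, H = 7.650e+09 Pa, K = 1.289e-04.
Allowed volume V_lim = h_lim·A = 5.965e-06 · 1.931e-06 = 1.152e-11 m³.
So the life L = V_lim·H/(K·W) = 1.152e-11 · 7.650e+09 / (1.289e-04 · 2.798) = 244.3 m.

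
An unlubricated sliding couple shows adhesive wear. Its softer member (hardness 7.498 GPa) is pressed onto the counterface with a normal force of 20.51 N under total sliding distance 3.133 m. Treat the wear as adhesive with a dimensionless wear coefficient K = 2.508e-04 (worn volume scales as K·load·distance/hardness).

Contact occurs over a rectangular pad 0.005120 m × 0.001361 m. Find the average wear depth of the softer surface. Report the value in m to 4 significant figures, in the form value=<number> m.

value=3.084e-07 m

The computation carries exact precision — intermediate values appear rounded. Rounded just once to four significant figures.
Convert: Hardness H = 7.498 GPa = 7.498e+09 Pa.
Convert: Contact area A = 0.005120 m × 0.001361 m = 6.968e-06 m².
Restated in SI base units: W = 20.51 N, H = 7.498e+09 Pa, K = 2.508e-04.
Archard volume V = K·W·L/H = 2.508e-04 · 20.51 · 3.133 / 7.498e+09 = 2.149e-12 m³.
Average depth h = V/A = 2.149e-12 / 6.968e-06 = 3.084e-07 m.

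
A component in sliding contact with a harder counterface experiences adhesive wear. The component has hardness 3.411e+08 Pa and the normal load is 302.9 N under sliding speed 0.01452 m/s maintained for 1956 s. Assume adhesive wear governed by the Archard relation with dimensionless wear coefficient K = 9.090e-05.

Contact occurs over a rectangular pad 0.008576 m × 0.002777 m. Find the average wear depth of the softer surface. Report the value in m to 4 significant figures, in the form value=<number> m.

value=9.626e-05 m

Each operation runs at exact precision; intermediates are shown rounded. Rounded just once to four significant digits.
Convert: The distance L = v·t = 0.01452 m/s × 1956 s = 28.40 m.
Convert: Contact area A = 0.008576 m × 0.002777 m = 2.382e-05 m².
Collected in SI base units: W = 302.9 N, H = 3.411e+08 Pa, K = 9.090e-05.
Volume removed: V = K·W·L/H = 9.090e-05 · 302.9 · 28.40 / 3.411e+08 = 2.293e-09 m³.
Mean wear depth h = V/A = 2.293e-09 / 2.382e-05 = 9.626e-05 m.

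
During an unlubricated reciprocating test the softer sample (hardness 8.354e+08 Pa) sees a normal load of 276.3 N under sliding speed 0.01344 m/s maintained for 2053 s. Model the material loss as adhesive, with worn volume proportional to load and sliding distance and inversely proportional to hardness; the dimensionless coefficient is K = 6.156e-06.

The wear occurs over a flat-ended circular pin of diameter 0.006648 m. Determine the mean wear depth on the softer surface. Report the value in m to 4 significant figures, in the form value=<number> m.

Shown intermediates are rounded, and the computation maintains exact precision — rounded just once, at four significant figures.
Distance covered L = v·t = 0.01344 m/s × 2053 s = 27.59 m.
Contact area A = π·d²/4 = π·(0.006648 m)²/4 = 3.471e-05 m².
Working in SI base units: W = 276.3 N, H = 8.354e+08 Pa, K = 6.156e-06.
Wear volume V = K·W·L/H = 6.156e-06 · 276.3 · 27.59 / 8.354e+08 = 5.618e-11 m³.
Mean wear depth h = V/A = 5.618e-11 / 3.471e-05 = 1.618e-06 m.

value=1.618e-06 m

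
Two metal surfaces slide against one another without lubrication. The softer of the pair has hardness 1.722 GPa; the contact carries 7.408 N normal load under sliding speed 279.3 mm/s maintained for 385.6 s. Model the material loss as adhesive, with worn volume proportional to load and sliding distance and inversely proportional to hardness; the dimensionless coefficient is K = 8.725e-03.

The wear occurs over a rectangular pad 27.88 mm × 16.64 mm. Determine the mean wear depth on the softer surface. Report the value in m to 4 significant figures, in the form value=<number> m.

All arithmetic carries full precision. Intermediate values are printed rounded, and one final rounding: 4 significant figures.
Convert: Sliding speed v = 279.3 mm/s = 0.2793 m/s. The distance L = v·t = 0.2793 m/s × 385.6 s = 107.7 m.
Convert: Hardness H = 1.722 GPa = 1.722e+09 Pa.
Convert: Pad sides 27.88 mm × 16.64 mm = 0.02788 m × 0.01664 m. Contact area A = 0.02788 m × 0.01664 m = 4.639e-04 m².
In SI base units, W = 7.408 N, H = 1.722e+09 Pa, K = 8.725e-03.
Wear volume V = K·W·L/H = 8.725e-03 · 7.408 · 107.7 / 1.722e+09 = 4.042e-09 m³.
Mean wear depth h = V/A = 4.042e-09 / 4.639e-04 = 8.714e-06 m.

value=8.714e-06 m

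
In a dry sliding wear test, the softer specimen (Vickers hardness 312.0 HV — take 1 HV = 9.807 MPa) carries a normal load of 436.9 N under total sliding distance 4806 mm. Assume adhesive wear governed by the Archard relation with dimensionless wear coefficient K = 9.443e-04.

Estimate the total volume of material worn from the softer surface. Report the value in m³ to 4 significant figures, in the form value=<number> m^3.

value=6.480e-10 m^3

Every step keeps exact precision — intermediates are shown rounded; one last rounding, at 4 significant figures.
Convert: Sliding distance L = 4806 mm = 4.806 m.
Convert: Hardness H = 312.0 HV × 9.807 MPa/HV = 3060 MPa = 3.060e+09 Pa.
In SI base units: W = 436.9 N, H = 3.060e+09 Pa, K = 9.443e-04.
Archard relation: V = K·W·L/H = 9.443e-04 · 436.9 · 4.806 / 3.060e+09 = 6.480e-10 m³.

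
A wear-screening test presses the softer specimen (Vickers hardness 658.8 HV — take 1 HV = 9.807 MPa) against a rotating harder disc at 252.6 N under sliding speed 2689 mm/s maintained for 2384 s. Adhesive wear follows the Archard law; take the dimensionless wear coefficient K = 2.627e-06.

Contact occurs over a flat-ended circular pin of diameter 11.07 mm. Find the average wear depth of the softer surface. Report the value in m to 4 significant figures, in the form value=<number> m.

The computation carries full precision; intermediates are shown rounded, and one last rounding, at 4 significant digits.
Convert: Sliding speed v = 2689 mm/s = 2.689 m/s. The distance L = v·t = 2.689 m/s × 2384 s = 6411 m.
Convert: Hardness H = 658.8 HV × 9.807 MPa/HV = 6461 MPa = 6.461e+09 Pa.
Convert: Pin diameter d = 11.07 mm = 0.01107 m. Contact area A = π·d²/4 = π·(0.01107 m)²/4 = 9.625e-05 m².
SI base units throughout: W = 252.6 N, H = 6.461e+09 Pa, K = 2.627e-06.
Archard relation: V = K·W·L/H = 2.627e-06 · 252.6 · 6411 / 6.461e+09 = 6.584e-10 m³.
Mean wear depth h = V/A = 6.584e-10 / 9.625e-05 = 6.841e-06 m.

value=6.841e-06 m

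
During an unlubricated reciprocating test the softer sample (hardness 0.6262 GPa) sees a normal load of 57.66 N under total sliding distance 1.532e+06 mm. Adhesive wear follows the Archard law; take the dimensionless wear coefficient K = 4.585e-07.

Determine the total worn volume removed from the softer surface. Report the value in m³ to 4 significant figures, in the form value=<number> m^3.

Intermediate values appear rounded, and the computation runs at exact precision, and rounded once at the end: four significant figures.
The distance L = 1.532e+06 mm = 1532 m.
Hardness H = 0.6262 GPa = 6.262e+08 Pa.
Working in SI base units: W = 57.66 N, H = 6.262e+08 Pa, K = 4.585e-07.
Worn volume V = K·W·L/H = 4.585e-07 · 57.66 · 1532 / 6.262e+08 = 6.468e-11 m³.

value=6.468e-11 m^3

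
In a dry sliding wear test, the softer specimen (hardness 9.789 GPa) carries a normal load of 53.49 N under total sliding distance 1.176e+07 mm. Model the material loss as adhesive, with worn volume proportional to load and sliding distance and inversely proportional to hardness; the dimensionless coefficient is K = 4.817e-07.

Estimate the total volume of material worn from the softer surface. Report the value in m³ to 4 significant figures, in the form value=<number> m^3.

value=3.095e-11 m^3

Quoted intermediates are rounded. Each operation maintains full float precision — a lone final rounding: 4 significant figures.
Convert: The distance L = 1.176e+07 mm = 1.176e+04 m.
Convert: Hardness H = 9.789 GPa = 9.789e+09 Pa.
Restated in SI base units: W = 53.49 N, H = 9.789e+09 Pa, K = 4.817e-07.
Archard relation: V = K·W·L/H = 4.817e-07 · 53.49 · 1.176e+04 / 9.789e+09 = 3.095e-11 m³.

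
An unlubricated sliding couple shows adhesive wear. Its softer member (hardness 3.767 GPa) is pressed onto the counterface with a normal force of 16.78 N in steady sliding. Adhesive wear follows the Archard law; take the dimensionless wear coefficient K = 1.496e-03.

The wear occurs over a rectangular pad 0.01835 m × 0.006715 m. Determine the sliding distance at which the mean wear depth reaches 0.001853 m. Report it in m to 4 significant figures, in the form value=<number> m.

Each operation carries full float precision, and the intermediates are shown rounded; one last rounding: four significant figures.
Convert: Hardness H = 3.767 GPa = 3.767e+09 Pa.
Convert: Contact area A = 0.01835 m × 0.006715 m = 1.232e-04 m².
Expressed in SI base units: W = 16.78 N, H = 3.767e+09 Pa, K = 1.496e-03.
Wearable volume V_lim = h_lim·A = 0.001853 · 1.232e-04 = 2.283e-07 m³.
Life L = V_lim·H/(K·W) = 2.283e-07 · 3.767e+09 / (1.496e-03 · 16.78) = 3.426e+04 m.

value=3.426e+04 m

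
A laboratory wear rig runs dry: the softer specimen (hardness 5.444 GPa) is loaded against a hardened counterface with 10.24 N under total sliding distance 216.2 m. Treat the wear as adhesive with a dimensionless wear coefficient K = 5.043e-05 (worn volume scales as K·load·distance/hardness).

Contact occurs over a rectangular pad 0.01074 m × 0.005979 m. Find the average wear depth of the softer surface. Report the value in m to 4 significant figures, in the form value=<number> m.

The algebra keeps full precision, and displayed values are rounded — rounded just once, at 4 significant figures.
Hardness H = 5.444 GPa = 5.444e+09 Pa.
Contact area A = 0.01074 m × 0.005979 m = 6.421e-05 m².
Restated in SI base units: W = 10.24 N, H = 5.444e+09 Pa, K = 5.043e-05.
Archard relation: V = K·W·L/H = 5.043e-05 · 10.24 · 216.2 / 5.444e+09 = 2.051e-11 m³.
Mean wear depth h = V/A = 2.051e-11 / 6.421e-05 = 3.194e-07 m.

value=3.194e-07 m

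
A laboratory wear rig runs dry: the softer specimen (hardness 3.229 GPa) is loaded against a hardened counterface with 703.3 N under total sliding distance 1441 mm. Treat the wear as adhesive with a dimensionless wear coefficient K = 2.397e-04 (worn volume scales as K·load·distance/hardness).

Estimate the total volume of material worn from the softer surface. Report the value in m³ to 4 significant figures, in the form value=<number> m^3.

The algebra holds full float precision — quoted intermediates are rounded — rounded once at the end to 4 significant digits.
Total distance L = 1441 mm = 1.441 m.
Hardness H = 3.229 GPa = 3.229e+09 Pa.
Working in SI base units: W = 703.3 N, H = 3.229e+09 Pa, K = 2.397e-04.
The Archard volume V = K·W·L/H = 2.397e-04 · 703.3 · 1.441 / 3.229e+09 = 7.523e-11 m³.

value=7.523e-11 m^3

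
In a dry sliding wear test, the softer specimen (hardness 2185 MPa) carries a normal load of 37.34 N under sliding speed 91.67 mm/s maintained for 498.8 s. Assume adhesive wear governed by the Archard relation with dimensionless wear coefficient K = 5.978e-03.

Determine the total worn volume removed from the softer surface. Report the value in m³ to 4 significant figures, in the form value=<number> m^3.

Intermediate values are printed rounded. The computation carries full float precision — one final rounding to 4 significant figures.
Convert: Sliding speed v = 91.67 mm/s = 0.09167 m/s. Distance covered L = v·t = 0.09167 m/s × 498.8 s = 45.72 m.
Convert: Hardness H = 2185 MPa = 2.185e+09 Pa.
Expressed in SI base units: W = 37.34 N, H = 2.185e+09 Pa, K = 5.978e-03.
Apply Archard: V = K·W·L/H = 5.978e-03 · 37.34 · 45.72 / 2.185e+09 = 4.671e-09 m³.

value=4.671e-09 m^3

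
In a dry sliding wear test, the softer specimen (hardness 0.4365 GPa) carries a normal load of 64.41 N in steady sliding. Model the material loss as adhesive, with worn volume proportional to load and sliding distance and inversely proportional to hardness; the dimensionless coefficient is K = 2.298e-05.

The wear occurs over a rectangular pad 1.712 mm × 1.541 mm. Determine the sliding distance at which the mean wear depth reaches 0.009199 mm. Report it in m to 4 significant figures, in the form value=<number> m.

value=7.157 m

Displayed values are rounded — the algebra holds full float precision — rounded just once, at 4 significant figures.
Hardness H = 0.4365 GPa = 4.365e+08 Pa.
Pad sides 1.712 mm × 1.541 mm = 0.001712 m × 0.001541 m. Contact area A = 0.001712 m × 0.001541 m = 2.638e-06 m².
Depth limit h_lim = 0.009199 mm = 9.199e-06 m.
Restated in SI base units: W = 64.41 N, H = 4.365e+08 Pa, K = 2.298e-05.
Limit volume V_lim = h_lim·A = 9.199e-06 · 2.638e-06 = 2.427e-11 m³.
Sliding life L = V_lim·H/(K·W) = 2.427e-11 · 4.365e+08 / (2.298e-05 · 64.41) = 7.157 m.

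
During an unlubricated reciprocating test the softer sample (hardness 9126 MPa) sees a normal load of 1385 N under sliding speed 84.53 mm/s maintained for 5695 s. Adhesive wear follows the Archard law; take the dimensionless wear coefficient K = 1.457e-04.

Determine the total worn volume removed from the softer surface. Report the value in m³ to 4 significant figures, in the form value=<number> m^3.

value=1.064e-08 m^3

The intermediates are shown rounded, and all working math carries full float precision. Rounded just once to four significant digits.
Sliding speed v = 84.53 mm/s = 0.08453 m/s. Total distance L = v·t = 0.08453 m/s × 5695 s = 481.4 m.
Hardness H = 9126 MPa = 9.126e+09 Pa.
In SI base units: W = 1385 N, H = 9.126e+09 Pa, K = 1.457e-04.
Archard volume V = K·W·L/H = 1.457e-04 · 1385 · 481.4 / 9.126e+09 = 1.064e-08 m³.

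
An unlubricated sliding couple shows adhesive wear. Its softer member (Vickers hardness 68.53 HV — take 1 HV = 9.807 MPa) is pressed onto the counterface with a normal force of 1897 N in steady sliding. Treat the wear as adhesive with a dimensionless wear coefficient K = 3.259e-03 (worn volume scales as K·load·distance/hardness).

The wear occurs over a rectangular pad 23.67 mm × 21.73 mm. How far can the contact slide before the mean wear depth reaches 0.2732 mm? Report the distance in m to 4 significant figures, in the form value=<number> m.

value=15.28 m

The intermediates are displayed rounded. Each operation carries exact precision, and one last rounding, at four significant digits.
Hardness H = 68.53 HV × 9.807 MPa/HV = 672.1 MPa = 6.721e+08 Pa.
Pad sides 23.67 mm × 21.73 mm = 0.02367 m × 0.02173 m. Contact area A = 0.02367 m × 0.02173 m = 5.143e-04 m².
Depth limit h_lim = 0.2732 mm = 2.732e-04 m.
As SI base values: W = 1897 N, H = 6.721e+08 Pa, K = 3.259e-03.
Permissible volume V_lim = h_lim·A = 2.732e-04 · 5.143e-04 = 1.405e-07 m³.
Inverting, life L = V_lim·H/(K·W) = 1.405e-07 · 6.721e+08 / (3.259e-03 · 1897) = 15.28 m.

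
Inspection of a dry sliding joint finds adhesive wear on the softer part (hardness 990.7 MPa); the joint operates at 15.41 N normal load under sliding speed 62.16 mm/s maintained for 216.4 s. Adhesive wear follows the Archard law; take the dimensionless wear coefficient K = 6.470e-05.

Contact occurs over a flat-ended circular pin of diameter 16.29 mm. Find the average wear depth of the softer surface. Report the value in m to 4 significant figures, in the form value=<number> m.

value=6.495e-08 m

The intermediates appear rounded; all arithmetic holds full float precision; rounded once at the end, at four significant digits.
Sliding speed v = 62.16 mm/s = 0.06216 m/s. Distance covered L = v·t = 0.06216 m/s × 216.4 s = 13.45 m.
Hardness H = 990.7 MPa = 9.907e+08 Pa.
Pin diameter d = 16.29 mm = 0.01629 m. Contact area A = π·d²/4 = π·(0.01629 m)²/4 = 2.084e-04 m².
In SI base units, W = 15.41 N, H = 9.907e+08 Pa, K = 6.470e-05.
Apply Archard: V = K·W·L/H = 6.470e-05 · 15.41 · 13.45 / 9.907e+08 = 1.354e-11 m³.
Mean depth h = V/A = 1.354e-11 / 2.084e-04 = 6.495e-08 m.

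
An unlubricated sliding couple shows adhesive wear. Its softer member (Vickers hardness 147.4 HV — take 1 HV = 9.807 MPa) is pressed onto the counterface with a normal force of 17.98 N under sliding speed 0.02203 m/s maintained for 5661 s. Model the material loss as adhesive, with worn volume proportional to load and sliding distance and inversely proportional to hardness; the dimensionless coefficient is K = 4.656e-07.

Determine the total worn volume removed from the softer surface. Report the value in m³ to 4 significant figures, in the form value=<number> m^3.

value=7.222e-13 m^3

Intermediates appear rounded, and all working math holds full float precision, and one final rounding: four significant digits.
Distance L = v·t = 0.02203 m/s × 5661 s = 124.7 m.
Hardness H = 147.4 HV × 9.807 MPa/HV = 1446 MPa = 1.446e+09 Pa.
In SI base units, W = 17.98 N, H = 1.446e+09 Pa, K = 4.656e-07.
Worn volume V = K·W·L/H = 4.656e-07 · 17.98 · 124.7 / 1.446e+09 = 7.222e-13 m³.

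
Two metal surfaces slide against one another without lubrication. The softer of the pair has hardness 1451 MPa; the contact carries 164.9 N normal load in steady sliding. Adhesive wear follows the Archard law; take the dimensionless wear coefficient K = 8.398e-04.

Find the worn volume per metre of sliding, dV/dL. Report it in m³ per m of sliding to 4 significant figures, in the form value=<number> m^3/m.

value=9.544e-11 m^3/m

The computation holds full float precision; printed values are rounded — a single final rounding, at 4 significant digits.
Convert: Hardness H = 1451 MPa = 1.451e+09 Pa.
Restated in SI base units: W = 164.9 N, H = 1.451e+09 Pa, K = 8.398e-04.
The wear rate dV/dL = K·W/H, per unit distance: 8.398e-04 · 164.9 / 1.451e+09 = 9.544e-11 m³/m.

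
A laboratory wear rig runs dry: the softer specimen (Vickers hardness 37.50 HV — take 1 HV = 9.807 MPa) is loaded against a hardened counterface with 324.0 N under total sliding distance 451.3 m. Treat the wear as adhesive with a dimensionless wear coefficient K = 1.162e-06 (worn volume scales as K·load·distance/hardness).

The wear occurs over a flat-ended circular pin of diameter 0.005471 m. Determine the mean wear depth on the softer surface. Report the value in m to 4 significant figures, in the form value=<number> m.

Intermediate values appear rounded — every step keeps full float precision. Rounded just once to four significant digits.
Convert: Hardness H = 37.50 HV × 9.807 MPa/HV = 367.8 MPa = 3.678e+08 Pa.
Convert: Contact area A = π·d²/4 = π·(0.005471 m)²/4 = 2.351e-05 m².
Expressed in SI base units: W = 324.0 N, H = 3.678e+08 Pa, K = 1.162e-06.
Wear volume V = K·W·L/H = 1.162e-06 · 324.0 · 451.3 / 3.678e+08 = 4.620e-10 m³.
Mean wear depth h = V/A = 4.620e-10 / 2.351e-05 = 1.965e-05 m.

value=1.965e-05 m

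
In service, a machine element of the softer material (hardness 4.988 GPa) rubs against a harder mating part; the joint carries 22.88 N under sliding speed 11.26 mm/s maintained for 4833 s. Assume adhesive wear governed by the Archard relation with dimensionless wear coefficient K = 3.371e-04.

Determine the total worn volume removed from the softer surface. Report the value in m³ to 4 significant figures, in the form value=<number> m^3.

The algebra maintains full precision; the intermediates are shown rounded — rounded just once to four significant figures.
Sliding speed v = 11.26 mm/s = 0.01126 m/s. Distance L = v·t = 0.01126 m/s × 4833 s = 54.42 m.
Hardness H = 4.988 GPa = 4.988e+09 Pa.
Expressed in SI base units: W = 22.88 N, H = 4.988e+09 Pa, K = 3.371e-04.
By Archard's law, V = K·W·L/H = 3.371e-04 · 22.88 · 54.42 / 4.988e+09 = 8.415e-11 m³.

value=8.415e-11 m^3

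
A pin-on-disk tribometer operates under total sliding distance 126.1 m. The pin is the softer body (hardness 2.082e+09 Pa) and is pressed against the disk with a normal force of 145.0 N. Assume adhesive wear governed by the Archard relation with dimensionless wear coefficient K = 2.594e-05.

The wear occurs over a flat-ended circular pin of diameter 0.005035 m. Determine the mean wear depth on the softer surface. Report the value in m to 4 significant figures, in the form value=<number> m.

The computation maintains full precision, and the intermediates are printed rounded; rounded once at the end to 4 significant digits.
Convert: Contact area A = π·d²/4 = π·(0.005035 m)²/4 = 1.991e-05 m².
Expressed in SI base units: W = 145.0 N, H = 2.082e+09 Pa, K = 2.594e-05.
Apply Archard: V = K·W·L/H = 2.594e-05 · 145.0 · 126.1 / 2.082e+09 = 2.278e-10 m³.
Wear depth h = V/A = 2.278e-10 / 1.991e-05 = 1.144e-05 m.

value=1.144e-05 m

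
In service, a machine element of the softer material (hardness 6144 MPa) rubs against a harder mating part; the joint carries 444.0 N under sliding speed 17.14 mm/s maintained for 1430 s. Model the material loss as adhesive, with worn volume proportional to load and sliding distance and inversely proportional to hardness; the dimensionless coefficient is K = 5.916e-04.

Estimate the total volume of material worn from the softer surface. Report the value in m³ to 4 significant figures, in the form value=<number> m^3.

value=1.048e-09 m^3

Quoted intermediates are rounded — all arithmetic carries exact precision, and one final rounding: 4 significant figures.
Sliding speed v = 17.14 mm/s = 0.01714 m/s. Sliding distance L = v·t = 0.01714 m/s × 1430 s = 24.51 m.
Hardness H = 6144 MPa = 6.144e+09 Pa.
Collected in SI base units: W = 444.0 N, H = 6.144e+09 Pa, K = 5.916e-04.
The Archard volume V = K·W·L/H = 5.916e-04 · 444.0 · 24.51 / 6.144e+09 = 1.048e-09 m³.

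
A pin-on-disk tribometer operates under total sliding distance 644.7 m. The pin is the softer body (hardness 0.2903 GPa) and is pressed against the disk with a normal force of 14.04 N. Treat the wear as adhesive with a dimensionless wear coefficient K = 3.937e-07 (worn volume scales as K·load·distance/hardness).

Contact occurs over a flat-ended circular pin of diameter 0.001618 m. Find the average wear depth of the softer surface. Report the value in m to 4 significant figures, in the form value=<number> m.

value=5.970e-06 m

Intermediate values are displayed rounded — the algebra keeps full precision. Rounded just once to four significant digits.
Convert: Hardness H = 0.2903 GPa = 2.903e+08 Pa.
Convert: Contact area A = π·d²/4 = π·(0.001618 m)²/4 = 2.056e-06 m².
Restated in SI base units: W = 14.04 N, H = 2.903e+08 Pa, K = 3.937e-07.
Apply Archard: V = K·W·L/H = 3.937e-07 · 14.04 · 644.7 / 2.903e+08 = 1.228e-11 m³.
Depth h = V/A = 1.228e-11 / 2.056e-06 = 5.970e-06 m.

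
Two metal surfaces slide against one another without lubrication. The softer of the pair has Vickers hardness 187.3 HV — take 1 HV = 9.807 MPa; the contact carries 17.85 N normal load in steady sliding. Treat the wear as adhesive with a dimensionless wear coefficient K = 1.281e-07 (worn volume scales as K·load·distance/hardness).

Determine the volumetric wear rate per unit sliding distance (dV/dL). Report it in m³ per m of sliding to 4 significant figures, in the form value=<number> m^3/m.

value=1.245e-15 m^3/m

Quoted intermediates are rounded; each operation maintains full float precision — a single final rounding, at 4 significant digits.
Hardness H = 187.3 HV × 9.807 MPa/HV = 1837 MPa = 1.837e+09 Pa.
In SI base units, W = 17.85 N, H = 1.837e+09 Pa, K = 1.281e-07.
Rate of wear dV/dL = K·W/H: 1.281e-07 · 17.85 / 1.837e+09 = 1.245e-15 m³/m.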